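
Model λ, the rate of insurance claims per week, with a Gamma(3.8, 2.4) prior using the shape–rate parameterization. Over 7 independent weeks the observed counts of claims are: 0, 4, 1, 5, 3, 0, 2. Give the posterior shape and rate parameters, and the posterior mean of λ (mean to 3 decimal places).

The Poisson likelihood adds the total count to the shape and the number of exposure periods to the rate. Here ∑xᵢ = 15 and n = 7, so shape 3.8→18.8 and rate 2.4→9.4.
Posterior mean = shape/rate = 18.8/9.4 = 2.000.

Posterior: Gamma(shape=18.8, rate=9.4); mean ≈ 2.000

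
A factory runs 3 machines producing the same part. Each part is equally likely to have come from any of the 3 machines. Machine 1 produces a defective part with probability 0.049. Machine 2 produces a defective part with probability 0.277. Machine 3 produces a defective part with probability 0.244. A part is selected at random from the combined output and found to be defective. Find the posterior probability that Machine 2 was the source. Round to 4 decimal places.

Tabulate prior·likelihood by source: [1] prior 0.333333, lik 0.049, product 0.01633; [2] prior 0.333333, lik 0.277, product 0.09233; [3] prior 0.333333, lik 0.244, product 0.08133.
Normalizing constant = 0.19000; the posterior for Machine 2 is its product over the sum, 0.09233/0.19000 = 0.4860.

Posterior probability ≈ 0.4860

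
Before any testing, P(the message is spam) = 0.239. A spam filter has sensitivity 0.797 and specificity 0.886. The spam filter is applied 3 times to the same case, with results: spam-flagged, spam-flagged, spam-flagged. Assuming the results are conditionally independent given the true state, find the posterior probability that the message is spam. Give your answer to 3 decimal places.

Let H be the event that the message is spam; start with P(H) = 0.239. P('spam-flagged'|H) = 0.797, P('spam-flagged'|¬H) = 0.114.
Update on result 1 ('spam-flagged'): P(H) ← 0.797·0.2390 / (0.797·0.2390 + 0.114·0.7610) = 0.19048/0.27724 = 0.6871.
Update on result 2 ('spam-flagged'): P(H) ← 0.797·0.6871 / (0.797·0.6871 + 0.114·0.3129) = 0.54760/0.58327 = 0.9388.
Update on result 3 ('spam-flagged'): P(H) ← 0.797·0.9388 / (0.797·0.9388 + 0.114·0.0612) = 0.74826/0.75523 = 0.9908.

Posterior P(H) ≈ 0.991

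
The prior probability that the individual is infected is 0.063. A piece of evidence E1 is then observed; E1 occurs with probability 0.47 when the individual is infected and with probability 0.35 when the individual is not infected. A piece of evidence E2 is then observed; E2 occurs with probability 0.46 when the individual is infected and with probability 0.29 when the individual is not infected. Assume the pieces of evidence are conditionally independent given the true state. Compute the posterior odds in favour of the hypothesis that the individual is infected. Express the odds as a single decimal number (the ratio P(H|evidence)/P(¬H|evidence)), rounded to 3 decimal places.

Prior odds = 0.063/(1−0.063) = 0.067236.
Likelihood ratio for E1 = 0.47/0.35 = 1.3429.
Likelihood ratio for E2 = 0.46/0.29 = 1.5862.
Posterior odds = prior odds × LR₁ × LR₂ = 0.14322.

Posterior odds ≈ 0.143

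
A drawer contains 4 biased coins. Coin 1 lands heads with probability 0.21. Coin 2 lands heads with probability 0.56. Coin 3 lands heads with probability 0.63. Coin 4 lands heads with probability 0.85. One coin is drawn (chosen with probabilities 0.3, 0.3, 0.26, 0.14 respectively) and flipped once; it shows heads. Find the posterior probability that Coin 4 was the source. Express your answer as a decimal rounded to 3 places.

P(heads|C1) = 0.21; P(heads|C2) = 0.56; P(heads|C3) = 0.63; P(heads|C4) = 0.85.
Prior × likelihood for each source: 0.3·0.21=0.06300, 0.3·0.56=0.1680, 0.26·0.63=0.1638, 0.14·0.85=0.1190. Summing gives P(heads) = 0.51380.
P(Coin 4 | heads) = 0.1190 / 0.51380 = 0.232.

Posterior probability ≈ 0.232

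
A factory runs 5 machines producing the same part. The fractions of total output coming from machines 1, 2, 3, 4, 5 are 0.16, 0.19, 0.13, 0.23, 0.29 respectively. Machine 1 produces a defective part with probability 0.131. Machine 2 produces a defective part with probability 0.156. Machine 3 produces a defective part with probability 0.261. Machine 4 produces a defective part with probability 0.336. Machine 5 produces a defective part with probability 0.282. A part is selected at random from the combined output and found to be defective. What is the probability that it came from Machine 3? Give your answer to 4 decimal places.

Posterior probability ≈ 0.1393

P(defective|M1) = 0.131; P(defective|M2) = 0.156; P(defective|M3) = 0.261; P(defective|M4) = 0.336; P(defective|M5) = 0.282.
Prior × likelihood for each source: 0.16·0.131=0.02096, 0.19·0.156=0.02964, 0.13·0.261=0.03393, 0.23·0.336=0.07728, 0.29·0.282=0.08178. Summing gives P(defective) = 0.24359.
P(Machine 3 | defective) = 0.03393 / 0.24359 = 0.1393.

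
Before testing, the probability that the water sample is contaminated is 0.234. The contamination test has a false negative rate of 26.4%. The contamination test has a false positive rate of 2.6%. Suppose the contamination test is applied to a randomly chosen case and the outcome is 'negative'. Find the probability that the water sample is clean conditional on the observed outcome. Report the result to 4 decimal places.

Write H for 'the water sample is contaminated'. Prior odds H:¬H = 0.234/0.766 = 0.30548. For the 'negative' outcome, the likelihood ratio is 0.264/0.974 = 0.27105.
Posterior odds = 0.30548 × 0.27105 = 0.082800, so P(H|E) = 0.082800/(1+0.082800) = 0.0765. Then P(¬H|E) = 1 − 0.0765 = 0.9235.

P(¬H | E) ≈ 0.9235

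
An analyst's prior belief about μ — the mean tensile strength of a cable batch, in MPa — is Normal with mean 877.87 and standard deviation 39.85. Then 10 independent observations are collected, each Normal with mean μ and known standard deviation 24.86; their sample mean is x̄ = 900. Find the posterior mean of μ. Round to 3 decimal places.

Posterior mean ≈ 899.171

With known σ, the Normal prior is conjugate. Weight on the data is w = (n/σ²)/(n/σ² + 1/τ₀²) = 0.0161807/(0.0161807+0.00062971) = 0.96254.
Posterior mean = w·x̄ + (1−w)·μ₀ = 0.96254·900 + 0.037460·877.87 = 899.171.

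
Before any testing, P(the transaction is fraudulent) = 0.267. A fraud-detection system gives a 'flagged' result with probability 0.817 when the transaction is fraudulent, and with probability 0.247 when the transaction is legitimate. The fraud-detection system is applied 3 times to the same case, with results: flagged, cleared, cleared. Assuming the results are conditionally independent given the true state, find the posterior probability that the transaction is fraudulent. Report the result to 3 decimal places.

Posterior P(H) ≈ 0.066

With H the event that the transaction is fraudulent, the joint likelihood of the observed sequence is P(data|H) = 0.817·0.183·0.183 = 0.027361 and P(data|¬H) = 0.247·0.753·0.753 = 0.14005.
Bayes: P(H|data) = 0.267·0.027361 / (0.267·0.027361 + 0.733·0.14005) = 0.0073053/0.10996 = 0.0664.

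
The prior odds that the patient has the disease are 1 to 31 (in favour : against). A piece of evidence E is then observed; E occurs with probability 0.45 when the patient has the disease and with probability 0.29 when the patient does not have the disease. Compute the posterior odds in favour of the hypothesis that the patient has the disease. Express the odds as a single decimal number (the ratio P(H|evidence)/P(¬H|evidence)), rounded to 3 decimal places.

Prior odds = 1/31 = 0.032258. In log-odds, ln(0.032258) = -3.4340.
Add log likelihood ratio: ln(1.5517) = 0.43937.
Posterior log-odds = -2.9946, so posterior odds = exp(-2.9946) = 0.050056.

Posterior odds ≈ 0.050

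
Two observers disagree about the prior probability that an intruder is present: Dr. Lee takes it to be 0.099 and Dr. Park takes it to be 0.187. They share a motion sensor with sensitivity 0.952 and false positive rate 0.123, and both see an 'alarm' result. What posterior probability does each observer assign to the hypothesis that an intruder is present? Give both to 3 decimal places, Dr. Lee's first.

Dr. Lee: 0.460; Dr. Park: 0.640

The likelihood ratio for an 'alarm' result is 0.952/0.123 = 7.7398.
Dr. Lee: prior odds 0.099/0.901 = 0.10988; posterior odds 0.85044; posterior probability 0.460.
Dr. Park: prior odds 0.187/0.813 = 0.23001; posterior odds 1.7803; posterior probability 0.640.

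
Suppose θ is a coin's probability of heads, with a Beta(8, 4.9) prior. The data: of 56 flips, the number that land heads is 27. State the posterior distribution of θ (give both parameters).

Posterior: Beta(35, 33.9)

Observing 27 successes and 29 failures updates Beta(8, 4.9) by adding the success and failure counts to the two shape parameters: α = 8+27 = 35, β = 4.9+29 = 33.9.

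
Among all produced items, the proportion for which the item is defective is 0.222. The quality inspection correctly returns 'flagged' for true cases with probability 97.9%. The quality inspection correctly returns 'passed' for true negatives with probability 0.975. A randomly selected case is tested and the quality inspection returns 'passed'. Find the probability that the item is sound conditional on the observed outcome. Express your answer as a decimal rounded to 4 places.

Write H for 'the item is defective'. Prior odds H:¬H = 0.222/0.778 = 0.28535. For the 'passed' outcome, the likelihood ratio is 0.021/0.975 = 0.021538.
Posterior odds = 0.28535 × 0.021538 = 0.0061459, so P(H|E) = 0.0061459/(1+0.0061459) = 0.0061. Then P(¬H|E) = 1 − 0.0061 = 0.9939.

P(¬H | E) ≈ 0.9939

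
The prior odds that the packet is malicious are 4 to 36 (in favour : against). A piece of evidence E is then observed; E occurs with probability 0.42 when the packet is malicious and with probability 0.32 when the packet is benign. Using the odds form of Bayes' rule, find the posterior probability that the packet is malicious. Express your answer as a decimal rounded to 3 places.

Prior odds = 4/36 = 0.11111.
Likelihood ratio for E = 0.42/0.32 = 1.3125.
Posterior odds = prior odds × LR = 0.14583.
Posterior probability = odds/(1+odds) = 0.14583/1.1458 = 0.127.

Posterior probability ≈ 0.127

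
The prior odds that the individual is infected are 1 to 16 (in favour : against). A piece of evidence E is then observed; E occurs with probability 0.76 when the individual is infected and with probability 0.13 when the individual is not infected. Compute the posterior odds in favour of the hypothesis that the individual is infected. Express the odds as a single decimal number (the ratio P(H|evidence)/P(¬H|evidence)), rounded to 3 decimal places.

Prior odds = 1/16 = 0.062500. In log-odds, ln(0.062500) = -2.7726.
Add log likelihood ratio: ln(5.8462) = 1.7658.
Posterior log-odds = -1.0068, so posterior odds = exp(-1.0068) = 0.36538.

Posterior odds ≈ 0.365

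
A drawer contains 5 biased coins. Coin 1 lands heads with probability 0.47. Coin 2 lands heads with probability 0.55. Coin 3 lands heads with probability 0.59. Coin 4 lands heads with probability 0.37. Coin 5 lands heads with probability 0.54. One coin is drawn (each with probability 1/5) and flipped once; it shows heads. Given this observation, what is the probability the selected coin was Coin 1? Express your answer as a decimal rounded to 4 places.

Tabulate prior·likelihood by source: [1] prior 0.2, lik 0.47, product 0.09400; [2] prior 0.2, lik 0.55, product 0.1100; [3] prior 0.2, lik 0.59, product 0.1180; [4] prior 0.2, lik 0.37, product 0.07400; [5] prior 0.2, lik 0.54, product 0.1080.
Normalizing constant = 0.50400; the posterior for Coin 1 is its product over the sum, 0.09400/0.50400 = 0.1865.

Posterior probability ≈ 0.1865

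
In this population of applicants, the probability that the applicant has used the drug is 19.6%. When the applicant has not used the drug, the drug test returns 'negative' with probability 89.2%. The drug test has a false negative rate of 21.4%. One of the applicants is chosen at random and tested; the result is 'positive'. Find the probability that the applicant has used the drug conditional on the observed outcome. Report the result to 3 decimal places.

P(H | E) ≈ 0.640

Write H for 'the applicant has used the drug'. Prior odds H:¬H = 0.196/0.804 = 0.24378. For the 'positive' outcome, the likelihood ratio is 0.786/0.108 = 7.2778.
Posterior odds = 0.24378 × 7.2778 = 1.7742, so P(H|E) = 1.7742/(1+1.7742) = 0.640.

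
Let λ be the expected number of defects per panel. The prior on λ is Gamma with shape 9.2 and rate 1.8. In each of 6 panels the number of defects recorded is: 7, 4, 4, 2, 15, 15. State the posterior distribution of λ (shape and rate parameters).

Posterior: Gamma(shape=56.2, rate=7.8)

Total count ∑xᵢ = 47 over n = 6 panels.
Gamma is conjugate to the Poisson likelihood: posterior is Gamma(shape = 9.2+47 = 56.2, rate = 1.8+6 = 7.8).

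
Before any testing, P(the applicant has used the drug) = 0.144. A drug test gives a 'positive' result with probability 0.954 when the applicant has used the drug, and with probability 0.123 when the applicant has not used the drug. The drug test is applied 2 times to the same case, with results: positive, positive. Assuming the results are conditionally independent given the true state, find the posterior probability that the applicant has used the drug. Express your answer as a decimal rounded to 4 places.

Posterior P(H) ≈ 0.9101

Let H be the event that the applicant has used the drug; start with P(H) = 0.144. P('positive'|H) = 0.954, P('positive'|¬H) = 0.123.
Update on result 1 ('positive'): P(H) ← 0.954·0.1440 / (0.954·0.1440 + 0.123·0.8560) = 0.13738/0.24266 = 0.5661.
Update on result 2 ('positive'): P(H) ← 0.954·0.5661 / (0.954·0.5661 + 0.123·0.4339) = 0.54007/0.59344 = 0.9101.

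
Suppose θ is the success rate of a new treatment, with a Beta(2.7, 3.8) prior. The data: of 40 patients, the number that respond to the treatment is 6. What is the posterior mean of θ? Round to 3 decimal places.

The binomial likelihood is conjugate to the Beta prior: with 6 successes and 34 failures, the posterior is Beta(2.7+6, 3.8+34) = Beta(8.7, 37.8).
E[θ | data] = 8.7/(8.7+37.8) = 0.187.

Posterior mean ≈ 0.187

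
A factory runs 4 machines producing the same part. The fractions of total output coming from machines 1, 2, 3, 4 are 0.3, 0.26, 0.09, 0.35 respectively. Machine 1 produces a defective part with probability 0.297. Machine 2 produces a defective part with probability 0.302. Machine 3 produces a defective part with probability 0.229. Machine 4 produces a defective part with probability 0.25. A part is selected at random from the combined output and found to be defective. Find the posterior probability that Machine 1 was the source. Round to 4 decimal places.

Tabulate prior·likelihood by source: [1] prior 0.3, lik 0.297, product 0.08910; [2] prior 0.26, lik 0.302, product 0.07852; [3] prior 0.09, lik 0.229, product 0.02061; [4] prior 0.35, lik 0.25, product 0.08750.
Normalizing constant = 0.27573; the posterior for Machine 1 is its product over the sum, 0.08910/0.27573 = 0.3231.

Posterior probability ≈ 0.3231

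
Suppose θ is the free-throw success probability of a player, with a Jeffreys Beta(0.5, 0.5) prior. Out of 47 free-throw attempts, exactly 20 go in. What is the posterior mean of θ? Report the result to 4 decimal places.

Posterior mean ≈ 0.4271

The binomial likelihood is conjugate to the Beta prior: with 20 successes and 27 failures, the posterior is Beta(0.5+20, 0.5+27) = Beta(20.5, 27.5).
Posterior mean = α/(α+β) = 20.5/48 = 0.4271.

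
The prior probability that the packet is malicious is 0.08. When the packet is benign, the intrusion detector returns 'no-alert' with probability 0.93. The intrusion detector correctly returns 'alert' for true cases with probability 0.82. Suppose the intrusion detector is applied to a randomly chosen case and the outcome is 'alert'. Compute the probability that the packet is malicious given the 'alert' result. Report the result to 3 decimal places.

P(H | E) ≈ 0.505

Write H for 'the packet is malicious'. Prior odds H:¬H = 0.08/0.92 = 0.086957. For the 'alert' outcome, the likelihood ratio is 0.82/0.07 = 11.714.
Posterior odds = 0.086957 × 11.714 = 1.0186, so P(H|E) = 1.0186/(1+1.0186) = 0.505.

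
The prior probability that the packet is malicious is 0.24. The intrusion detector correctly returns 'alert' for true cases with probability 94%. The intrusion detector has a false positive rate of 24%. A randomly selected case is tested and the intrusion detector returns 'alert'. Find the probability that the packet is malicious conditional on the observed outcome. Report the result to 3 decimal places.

Write H for 'the packet is malicious'. Prior odds H:¬H = 0.24/0.76 = 0.31579. For the 'alert' outcome, the likelihood ratio is 0.94/0.24 = 3.9167.
Posterior odds = 0.31579 × 3.9167 = 1.2368, so P(H|E) = 1.2368/(1+1.2368) = 0.553.

P(H | E) ≈ 0.553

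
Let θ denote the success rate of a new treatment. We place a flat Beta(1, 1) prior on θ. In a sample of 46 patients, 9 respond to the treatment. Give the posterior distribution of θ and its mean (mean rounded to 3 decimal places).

Posterior: Beta(10, 38); mean ≈ 0.208

The binomial likelihood is conjugate to the Beta prior: with 9 successes and 37 failures, the posterior is Beta(1+9, 1+37) = Beta(10, 38).
E[θ | data] = 10/(10+38) = 0.208.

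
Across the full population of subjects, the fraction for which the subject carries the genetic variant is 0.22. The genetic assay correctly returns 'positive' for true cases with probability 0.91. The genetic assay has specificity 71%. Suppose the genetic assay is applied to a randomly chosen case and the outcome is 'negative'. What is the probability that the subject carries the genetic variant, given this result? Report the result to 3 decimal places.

P(H | E) ≈ 0.035

Let H be the event that the subject carries the genetic variant. P(H) = 0.22, so P(¬H) = 0.78. With E the 'negative' result, P(E|H) = 0.09 and P(E|¬H) = 0.71.
P(E) = 0.09·0.22 + 0.71·0.78 = 0.019800 + 0.55380 = 0.57360.
By Bayes' theorem, P(H|E) = 0.019800 / 0.57360 = 0.035.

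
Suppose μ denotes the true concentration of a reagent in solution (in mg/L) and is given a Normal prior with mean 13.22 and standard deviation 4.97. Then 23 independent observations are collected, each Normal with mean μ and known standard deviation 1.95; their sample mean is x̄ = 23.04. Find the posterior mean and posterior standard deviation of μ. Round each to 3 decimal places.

Posterior mean ≈ 22.975; posterior SD ≈ 0.405

Prior precision 1/τ₀² = 1/4.97² = 0.0404844; data precision n/σ² = 23/1.95² = 6.04865.
Posterior precision = 0.0404844 + 6.04865 = 6.08914, giving posterior SD = 1/√6.08914 = 0.405.
Posterior mean = (0.0404844·13.22 + 6.04865·23.04) / 6.08914 = 22.975.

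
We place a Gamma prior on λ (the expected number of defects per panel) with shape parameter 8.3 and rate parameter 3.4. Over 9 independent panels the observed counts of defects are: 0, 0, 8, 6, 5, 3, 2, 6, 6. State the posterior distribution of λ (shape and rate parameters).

Posterior: Gamma(shape=44.3, rate=12.4)

The Poisson likelihood adds the total count to the shape and the number of exposure periods to the rate. Here ∑xᵢ = 36 and n = 9, so shape 8.3→44.3 and rate 3.4→12.4.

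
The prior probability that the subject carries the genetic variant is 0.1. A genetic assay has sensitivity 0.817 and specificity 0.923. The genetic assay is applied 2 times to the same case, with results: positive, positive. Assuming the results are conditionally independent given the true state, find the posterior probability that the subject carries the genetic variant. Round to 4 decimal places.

Posterior P(H) ≈ 0.9260

With H the event that the subject carries the genetic variant, the joint likelihood of the observed sequence is P(data|H) = 0.817·0.817 = 0.66749 and P(data|¬H) = 0.077·0.077 = 0.0059290.
Bayes: P(H|data) = 0.1·0.66749 / (0.1·0.66749 + 0.9·0.0059290) = 0.066749/0.072085 = 0.9260.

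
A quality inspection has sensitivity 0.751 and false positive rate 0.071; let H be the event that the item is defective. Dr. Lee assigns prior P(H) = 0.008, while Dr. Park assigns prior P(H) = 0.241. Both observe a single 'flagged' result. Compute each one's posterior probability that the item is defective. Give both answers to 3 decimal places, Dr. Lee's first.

Dr. Lee: 0.079; Dr. Park: 0.771

P('+'|H) = 0.751, P('+'|¬H) = 0.071.
Dr. Lee: numerator 0.751·0.008 = 0.0060080; evidence = 0.0060080+0.071·0.992 = 0.076440; posterior = 0.079.
Dr. Park: numerator 0.751·0.241 = 0.18099; evidence = 0.18099+0.071·0.759 = 0.23488; posterior = 0.771.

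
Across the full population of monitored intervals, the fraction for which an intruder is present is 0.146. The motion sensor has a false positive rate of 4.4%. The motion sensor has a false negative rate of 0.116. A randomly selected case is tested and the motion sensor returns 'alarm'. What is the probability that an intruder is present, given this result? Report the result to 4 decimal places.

P(H | E) ≈ 0.7745

Write H for 'an intruder is present'. Prior odds H:¬H = 0.146/0.854 = 0.17096. For the 'alarm' outcome, the likelihood ratio is 0.884/0.044 = 20.091.
Posterior odds = 0.17096 × 20.091 = 3.4347, so P(H|E) = 3.4347/(1+3.4347) = 0.7745.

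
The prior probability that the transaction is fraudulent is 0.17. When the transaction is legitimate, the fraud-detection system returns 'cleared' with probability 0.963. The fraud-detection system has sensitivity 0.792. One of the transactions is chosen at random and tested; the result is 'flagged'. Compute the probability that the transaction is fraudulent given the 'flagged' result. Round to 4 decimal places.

Write H for 'the transaction is fraudulent'. Prior odds H:¬H = 0.17/0.83 = 0.20482. For the 'flagged' outcome, the likelihood ratio is 0.792/0.037 = 21.405.
Posterior odds = 0.20482 × 21.405 = 4.3842, so P(H|E) = 4.3842/(1+4.3842) = 0.8143.

P(H | E) ≈ 0.8143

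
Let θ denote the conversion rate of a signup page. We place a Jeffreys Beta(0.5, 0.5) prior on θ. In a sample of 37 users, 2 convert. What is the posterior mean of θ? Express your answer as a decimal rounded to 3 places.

Posterior mean ≈ 0.066

The binomial likelihood is conjugate to the Beta prior: with 2 successes and 35 failures, the posterior is Beta(0.5+2, 0.5+35) = Beta(2.5, 35.5).
E[θ | data] = 2.5/(2.5+35.5) = 0.066.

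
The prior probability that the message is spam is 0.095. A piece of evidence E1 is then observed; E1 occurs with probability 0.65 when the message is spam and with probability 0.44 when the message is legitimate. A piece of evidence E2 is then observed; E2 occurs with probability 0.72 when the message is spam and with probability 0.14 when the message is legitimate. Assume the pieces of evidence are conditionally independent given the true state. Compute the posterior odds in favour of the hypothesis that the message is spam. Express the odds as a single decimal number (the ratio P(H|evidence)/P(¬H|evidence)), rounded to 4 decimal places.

Prior odds = 0.095/(1−0.095) = 0.10497.
Likelihood ratio for E1 = 0.65/0.44 = 1.4773.
Likelihood ratio for E2 = 0.72/0.14 = 5.1429.
Posterior odds = prior odds × LR₁ × LR₂ = 0.79752.

Posterior odds ≈ 0.7975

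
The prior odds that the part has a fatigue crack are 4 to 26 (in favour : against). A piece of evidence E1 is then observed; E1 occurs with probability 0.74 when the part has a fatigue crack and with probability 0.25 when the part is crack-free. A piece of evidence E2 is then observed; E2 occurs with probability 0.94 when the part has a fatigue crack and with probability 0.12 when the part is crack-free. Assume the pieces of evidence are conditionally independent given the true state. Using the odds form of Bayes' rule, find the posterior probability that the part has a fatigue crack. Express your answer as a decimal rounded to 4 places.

Posterior probability ≈ 0.7810

Prior odds = 4/26 = 0.15385. In log-odds, ln(0.15385) = -1.8718.
Add log likelihood ratios: ln(2.9600) + ln(7.8333) = 3.1436.
Posterior log-odds = 1.2718, so posterior odds = exp(1.2718) = 3.5672. Converting, P(H|E) = 3.5672/4.5672 = 0.7810.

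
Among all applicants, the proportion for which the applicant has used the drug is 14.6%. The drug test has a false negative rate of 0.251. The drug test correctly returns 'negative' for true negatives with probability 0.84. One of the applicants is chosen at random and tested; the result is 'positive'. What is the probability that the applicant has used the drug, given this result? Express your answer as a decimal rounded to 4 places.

P(H | E) ≈ 0.4445

Let H be the event that the applicant has used the drug. P(H) = 0.146, so P(¬H) = 0.854. With E the 'positive' result, P(E|H) = 0.749 and P(E|¬H) = 0.16.
P(E) = 0.749·0.146 + 0.16·0.854 = 0.10935 + 0.13664 = 0.24599.
By Bayes' theorem, P(H|E) = 0.10935 / 0.24599 = 0.4445.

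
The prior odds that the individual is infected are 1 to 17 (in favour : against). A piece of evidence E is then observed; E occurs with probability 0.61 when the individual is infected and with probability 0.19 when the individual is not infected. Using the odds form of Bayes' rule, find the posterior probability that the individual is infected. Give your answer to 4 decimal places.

Posterior probability ≈ 0.1589

Prior odds = 1/17 = 0.058824. In log-odds, ln(0.058824) = -2.8332.
Add log likelihood ratio: ln(3.2105) = 1.1664.
Posterior log-odds = -1.6668, so posterior odds = exp(-1.6668) = 0.18885. Converting, P(H|E) = 0.18885/1.1889 = 0.1589.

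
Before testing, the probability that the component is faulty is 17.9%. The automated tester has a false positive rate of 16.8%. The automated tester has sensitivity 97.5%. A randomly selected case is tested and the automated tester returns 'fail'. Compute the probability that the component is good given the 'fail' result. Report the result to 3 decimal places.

P(¬H | E) ≈ 0.441

Let H be the event that the component is faulty. P(H) = 0.179, so P(¬H) = 0.821. With E the 'fail' result, P(E|H) = 0.975 and P(E|¬H) = 0.168.
P(E) = 0.975·0.179 + 0.168·0.821 = 0.17452 + 0.13793 = 0.31245.
By Bayes' theorem, P(H|E) = 0.17452 / 0.31245 = 0.559. Hence P(¬H|E) = 1 − 0.559 = 0.441.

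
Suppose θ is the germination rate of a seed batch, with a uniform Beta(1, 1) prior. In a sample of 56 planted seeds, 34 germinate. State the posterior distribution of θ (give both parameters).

Posterior: Beta(35, 23)

Observing 34 successes and 22 failures updates Beta(1, 1) by adding the success and failure counts to the two shape parameters: α = 1+34 = 35, β = 1+22 = 23.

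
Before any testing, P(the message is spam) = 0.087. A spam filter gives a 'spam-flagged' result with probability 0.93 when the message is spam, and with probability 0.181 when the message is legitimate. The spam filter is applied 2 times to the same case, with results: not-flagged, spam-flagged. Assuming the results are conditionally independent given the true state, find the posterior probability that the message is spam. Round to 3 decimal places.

Posterior P(H) ≈ 0.040

With H the event that the message is spam, the joint likelihood of the observed sequence is P(data|H) = 0.07·0.93 = 0.065100 and P(data|¬H) = 0.819·0.181 = 0.14824.
Bayes: P(H|data) = 0.087·0.065100 / (0.087·0.065100 + 0.913·0.14824) = 0.0056637/0.14101 = 0.0402.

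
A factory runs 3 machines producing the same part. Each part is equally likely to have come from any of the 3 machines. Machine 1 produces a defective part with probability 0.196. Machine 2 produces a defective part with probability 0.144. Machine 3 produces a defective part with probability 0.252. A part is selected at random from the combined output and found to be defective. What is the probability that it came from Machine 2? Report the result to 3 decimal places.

P(defective|M1) = 0.196; P(defective|M2) = 0.144; P(defective|M3) = 0.252.
Prior × likelihood for each source: 0.333333·0.196=0.06533, 0.333333·0.144=0.04800, 0.333333·0.252=0.08400. Summing gives P(defective) = 0.19733.
P(Machine 2 | defective) = 0.04800 / 0.19733 = 0.243.

Posterior probability ≈ 0.243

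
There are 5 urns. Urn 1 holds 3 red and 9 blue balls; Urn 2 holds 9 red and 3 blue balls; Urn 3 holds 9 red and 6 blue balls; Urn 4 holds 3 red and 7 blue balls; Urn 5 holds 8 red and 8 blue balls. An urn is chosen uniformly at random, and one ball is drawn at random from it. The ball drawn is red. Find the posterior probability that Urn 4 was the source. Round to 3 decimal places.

Posterior probability ≈ 0.125

Tabulate prior·likelihood by source: [1] prior 0.2, lik 0.25, product 0.05000; [2] prior 0.2, lik 0.75, product 0.1500; [3] prior 0.2, lik 0.6, product 0.1200; [4] prior 0.2, lik 0.3, product 0.06000; [5] prior 0.2, lik 0.5, product 0.1000.
Normalizing constant = 0.48000; the posterior for Urn 4 is its product over the sum, 0.06000/0.48000 = 0.125.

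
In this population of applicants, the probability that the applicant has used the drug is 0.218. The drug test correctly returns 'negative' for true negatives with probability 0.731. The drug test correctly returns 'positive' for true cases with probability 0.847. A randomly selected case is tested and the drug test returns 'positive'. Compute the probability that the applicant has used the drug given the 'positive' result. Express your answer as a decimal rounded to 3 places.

P(H | E) ≈ 0.467

Write H for 'the applicant has used the drug'. Prior odds H:¬H = 0.218/0.782 = 0.27877. For the 'positive' outcome, the likelihood ratio is 0.847/0.269 = 3.1487.
Posterior odds = 0.27877 × 3.1487 = 0.87777, so P(H|E) = 0.87777/(1+0.87777) = 0.467.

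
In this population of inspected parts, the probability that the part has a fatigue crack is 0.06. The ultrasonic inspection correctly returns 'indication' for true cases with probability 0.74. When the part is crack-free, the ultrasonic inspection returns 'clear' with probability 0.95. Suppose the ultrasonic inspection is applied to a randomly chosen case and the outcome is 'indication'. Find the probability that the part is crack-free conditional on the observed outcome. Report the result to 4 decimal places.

P(¬H | E) ≈ 0.5142

Write H for 'the part has a fatigue crack'. Prior odds H:¬H = 0.06/0.94 = 0.063830. For the 'indication' outcome, the likelihood ratio is 0.74/0.05 = 14.800.
Posterior odds = 0.063830 × 14.800 = 0.94468, so P(H|E) = 0.94468/(1+0.94468) = 0.4858. Then P(¬H|E) = 1 − 0.4858 = 0.5142.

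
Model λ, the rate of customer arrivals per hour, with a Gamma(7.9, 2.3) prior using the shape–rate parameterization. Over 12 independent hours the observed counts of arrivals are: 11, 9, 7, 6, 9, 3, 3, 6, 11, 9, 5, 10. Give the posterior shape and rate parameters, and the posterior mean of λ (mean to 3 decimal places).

Posterior: Gamma(shape=96.9, rate=14.3); mean ≈ 6.776

The Poisson likelihood adds the total count to the shape and the number of exposure periods to the rate. Here ∑xᵢ = 89 and n = 12, so shape 7.9→96.9 and rate 2.3→14.3.
Posterior mean = shape/rate = 96.9/14.3 = 6.776.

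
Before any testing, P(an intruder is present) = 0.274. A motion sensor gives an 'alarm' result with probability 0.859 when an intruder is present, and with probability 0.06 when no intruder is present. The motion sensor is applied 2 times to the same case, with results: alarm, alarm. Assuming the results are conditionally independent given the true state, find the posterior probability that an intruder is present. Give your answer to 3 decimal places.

Posterior P(H) ≈ 0.987

Let H be the event that an intruder is present; start with P(H) = 0.274. P('alarm'|H) = 0.859, P('alarm'|¬H) = 0.06.
Update on result 1 ('alarm'): P(H) ← 0.859·0.2740 / (0.859·0.2740 + 0.06·0.7260) = 0.23537/0.27893 = 0.8438.
Update on result 2 ('alarm'): P(H) ← 0.859·0.8438 / (0.859·0.8438 + 0.06·0.1562) = 0.72485/0.73422 = 0.9872.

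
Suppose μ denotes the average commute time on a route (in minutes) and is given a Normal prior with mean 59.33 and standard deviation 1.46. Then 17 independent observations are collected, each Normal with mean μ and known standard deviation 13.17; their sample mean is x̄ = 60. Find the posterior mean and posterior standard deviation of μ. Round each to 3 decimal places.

Posterior mean ≈ 59.446; posterior SD ≈ 1.328

Prior precision 1/τ₀² = 1/1.46² = 0.469131; data precision n/σ² = 17/13.17² = 0.0980116.
Posterior precision = 0.469131 + 0.0980116 = 0.567143, giving posterior SD = 1/√0.567143 = 1.328.
Posterior mean = (0.469131·59.33 + 0.0980116·60) / 0.567143 = 59.446.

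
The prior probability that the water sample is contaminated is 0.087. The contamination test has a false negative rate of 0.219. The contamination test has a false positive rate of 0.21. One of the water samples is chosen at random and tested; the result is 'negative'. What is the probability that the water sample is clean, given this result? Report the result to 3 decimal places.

Let H be the event that the water sample is contaminated. P(H) = 0.087, so P(¬H) = 0.913. With E the 'negative' result, P(E|H) = 0.219 and P(E|¬H) = 0.79.
P(E) = 0.219·0.087 + 0.79·0.913 = 0.019053 + 0.72127 = 0.74032.
By Bayes' theorem, P(H|E) = 0.019053 / 0.74032 = 0.026. Hence P(¬H|E) = 1 − 0.026 = 0.974.

P(¬H | E) ≈ 0.974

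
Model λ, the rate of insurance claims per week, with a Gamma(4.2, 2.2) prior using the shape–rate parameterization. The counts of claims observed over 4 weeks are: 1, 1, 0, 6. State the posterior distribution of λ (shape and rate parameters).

The Poisson likelihood adds the total count to the shape and the number of exposure periods to the rate. Here ∑xᵢ = 8 and n = 4, so shape 4.2→12.2 and rate 2.2→6.2.

Posterior: Gamma(shape=12.2, rate=6.2)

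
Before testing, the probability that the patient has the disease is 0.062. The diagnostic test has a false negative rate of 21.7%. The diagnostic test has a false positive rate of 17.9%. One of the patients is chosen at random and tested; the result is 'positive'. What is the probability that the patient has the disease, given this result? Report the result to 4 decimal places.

P(H | E) ≈ 0.2243

Write H for 'the patient has the disease'. Prior odds H:¬H = 0.062/0.938 = 0.066098. For the 'positive' outcome, the likelihood ratio is 0.783/0.179 = 4.3743.
Posterior odds = 0.066098 × 4.3743 = 0.28913, so P(H|E) = 0.28913/(1+0.28913) = 0.2243.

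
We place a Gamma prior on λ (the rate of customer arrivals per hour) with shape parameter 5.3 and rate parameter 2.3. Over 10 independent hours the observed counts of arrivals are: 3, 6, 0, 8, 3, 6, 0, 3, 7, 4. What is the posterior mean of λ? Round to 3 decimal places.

Posterior mean ≈ 3.683

Total count ∑xᵢ = 40 over n = 10 hours.
Gamma is conjugate to the Poisson likelihood: posterior is Gamma(shape = 5.3+40 = 45.3, rate = 2.3+10 = 12.3).
Posterior mean = shape/rate = 45.3/12.3 = 3.683.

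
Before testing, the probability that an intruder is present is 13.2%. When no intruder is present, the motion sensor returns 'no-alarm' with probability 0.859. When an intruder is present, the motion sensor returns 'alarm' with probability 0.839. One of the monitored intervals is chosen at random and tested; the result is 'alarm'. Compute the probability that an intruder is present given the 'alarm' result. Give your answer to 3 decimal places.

Write H for 'an intruder is present'. Prior odds H:¬H = 0.132/0.868 = 0.15207. For the 'alarm' outcome, the likelihood ratio is 0.839/0.141 = 5.9504.
Posterior odds = 0.15207 × 5.9504 = 0.90489, so P(H|E) = 0.90489/(1+0.90489) = 0.475.

P(H | E) ≈ 0.475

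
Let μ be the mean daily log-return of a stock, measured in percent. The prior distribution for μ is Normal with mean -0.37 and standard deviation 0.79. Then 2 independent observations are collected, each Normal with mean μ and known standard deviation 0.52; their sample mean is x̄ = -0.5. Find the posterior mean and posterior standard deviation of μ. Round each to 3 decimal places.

Posterior mean ≈ -0.477; posterior SD ≈ 0.333

With known σ, the Normal prior is conjugate. Weight on the data is w = (n/σ²)/(n/σ² + 1/τ₀²) = 7.39645/(7.39645+1.60231) = 0.82194.
Posterior mean = w·x̄ + (1−w)·μ₀ = 0.82194·-0.5 + 0.17806·-0.37 = -0.477. Posterior variance = 1/(7.39645+1.60231) = 0.111126, so SD = 0.333.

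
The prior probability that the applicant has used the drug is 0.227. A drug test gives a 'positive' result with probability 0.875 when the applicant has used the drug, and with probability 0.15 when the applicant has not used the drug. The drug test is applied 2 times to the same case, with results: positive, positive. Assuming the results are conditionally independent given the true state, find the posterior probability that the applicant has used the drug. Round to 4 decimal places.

Posterior P(H) ≈ 0.9090

With H the event that the applicant has used the drug, the joint likelihood of the observed sequence is P(data|H) = 0.875·0.875 = 0.76562 and P(data|¬H) = 0.15·0.15 = 0.022500.
Bayes: P(H|data) = 0.227·0.76562 / (0.227·0.76562 + 0.773·0.022500) = 0.17380/0.19119 = 0.9090.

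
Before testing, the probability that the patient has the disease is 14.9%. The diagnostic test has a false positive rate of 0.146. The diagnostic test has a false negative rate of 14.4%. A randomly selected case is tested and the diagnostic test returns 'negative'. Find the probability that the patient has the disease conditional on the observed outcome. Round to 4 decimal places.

P(H | E) ≈ 0.0287

Let H be the event that the patient has the disease. P(H) = 0.149, so P(¬H) = 0.851. With E the 'negative' result, P(E|H) = 0.144 and P(E|¬H) = 0.854.
P(E) = 0.144·0.149 + 0.854·0.851 = 0.021456 + 0.72675 = 0.74821.
By Bayes' theorem, P(H|E) = 0.021456 / 0.74821 = 0.0287.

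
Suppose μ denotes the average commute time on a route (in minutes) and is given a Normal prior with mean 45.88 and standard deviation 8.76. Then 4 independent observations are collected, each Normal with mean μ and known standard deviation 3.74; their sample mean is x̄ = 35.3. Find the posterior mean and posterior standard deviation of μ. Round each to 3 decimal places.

Posterior mean ≈ 35.761; posterior SD ≈ 1.829

Prior precision 1/τ₀² = 1/8.76² = 0.0130314; data precision n/σ² = 4/3.74² = 0.285968.
Posterior precision = 0.0130314 + 0.285968 = 0.298999, giving posterior SD = 1/√0.298999 = 1.829.
Posterior mean = (0.0130314·45.88 + 0.285968·35.3) / 0.298999 = 35.761.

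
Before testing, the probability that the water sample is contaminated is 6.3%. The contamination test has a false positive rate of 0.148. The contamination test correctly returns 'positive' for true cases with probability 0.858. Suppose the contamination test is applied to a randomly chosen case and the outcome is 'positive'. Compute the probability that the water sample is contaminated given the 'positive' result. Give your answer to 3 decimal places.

P(H | E) ≈ 0.280

Let H be the event that the water sample is contaminated. P(H) = 0.063, so P(¬H) = 0.937. With E the 'positive' result, P(E|H) = 0.858 and P(E|¬H) = 0.148.
P(E) = 0.858·0.063 + 0.148·0.937 = 0.054054 + 0.13868 = 0.19273.
By Bayes' theorem, P(H|E) = 0.054054 / 0.19273 = 0.280.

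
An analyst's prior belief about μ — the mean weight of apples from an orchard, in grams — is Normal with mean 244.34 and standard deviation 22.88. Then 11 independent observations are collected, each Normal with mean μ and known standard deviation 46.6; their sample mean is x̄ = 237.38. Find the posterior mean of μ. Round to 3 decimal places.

Prior precision 1/τ₀² = 1/22.88² = 0.00191024; data precision n/σ² = 11/46.6² = 0.00506548.
Posterior precision = 0.00191024 + 0.00506548 = 0.00697572.
Posterior mean = (0.00191024·244.34 + 0.00506548·237.38) / 0.00697572 = 239.286.

Posterior mean ≈ 239.286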